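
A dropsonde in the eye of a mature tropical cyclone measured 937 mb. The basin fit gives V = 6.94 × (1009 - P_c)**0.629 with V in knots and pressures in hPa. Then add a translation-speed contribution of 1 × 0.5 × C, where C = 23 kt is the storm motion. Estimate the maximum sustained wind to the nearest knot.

114 kt

ΔP = 1009 − 937 = 72 mb.
72^0.629 ≈ 14.732.
V ≈ 6.94 × 14.732 ≈ 102.2 kt.
Translation term: 1 × 0.5 × 23 = 11.5 kt.
Corrected V ≈ 113.7 kt → 114 kt.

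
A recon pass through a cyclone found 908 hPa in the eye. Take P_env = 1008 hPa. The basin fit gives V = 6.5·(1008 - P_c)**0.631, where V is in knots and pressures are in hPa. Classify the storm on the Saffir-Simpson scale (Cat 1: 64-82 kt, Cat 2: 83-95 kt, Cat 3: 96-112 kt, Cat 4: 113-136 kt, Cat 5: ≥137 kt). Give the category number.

4

ΔP = 1008 − 908 = 100 hPa.
V ≈ 6.5 × 100^0.631 = 6.5 × 18.28 ≈ 119 kt.
119 kt falls in the Category 4 band.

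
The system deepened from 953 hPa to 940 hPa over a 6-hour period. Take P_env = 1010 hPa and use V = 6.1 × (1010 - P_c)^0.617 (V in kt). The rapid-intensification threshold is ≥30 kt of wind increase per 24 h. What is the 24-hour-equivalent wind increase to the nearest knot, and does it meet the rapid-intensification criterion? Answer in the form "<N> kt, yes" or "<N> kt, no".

40 kt, yes

V₁: ΔP = 57, V ≈ 6.1 × 57^0.617 ≈ 73.91 kt.
V₂: ΔP = 70, V ≈ 6.1 × 70^0.617 ≈ 83.90 kt.
ΔV over 6 h = 9.99 kt → 24 h equivalent = 9.99 × 24/6 ≈ 39.96 kt.
40 kt ≥ 30 kt ⇒ rapid intensification.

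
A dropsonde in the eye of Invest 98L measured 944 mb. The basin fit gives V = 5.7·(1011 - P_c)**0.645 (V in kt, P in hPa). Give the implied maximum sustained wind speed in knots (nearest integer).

ΔP = 1011 − 944 = 67 mb.
67^0.645 ≈ 15.060.
V ≈ 5.7 × 15.060 ≈ 85.8 kt.

86 kt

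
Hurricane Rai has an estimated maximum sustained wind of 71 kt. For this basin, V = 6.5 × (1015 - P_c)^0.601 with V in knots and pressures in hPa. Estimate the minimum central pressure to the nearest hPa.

962 hPa

ΔP = (V / 6.5)^(1/0.601) = (71/6.5)^1.664.
71/6.5 = 10.923; 10.923^1.664 ≈ 53.42 hPa.
P_c = 1015 − 53.42 = 961.58 ≈ 962 hPa.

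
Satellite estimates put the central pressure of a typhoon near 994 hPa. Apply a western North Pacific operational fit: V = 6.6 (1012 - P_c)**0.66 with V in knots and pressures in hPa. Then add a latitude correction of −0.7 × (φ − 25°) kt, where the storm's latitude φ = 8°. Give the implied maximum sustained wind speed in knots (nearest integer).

56 kt

ΔP = 1012 − 994 = 18 hPa.
18^0.66 ≈ 6.737.
V ≈ 6.6 × 6.737 ≈ 44.5 kt.
Latitude correction: −0.7 × (8 − 25) = 11.9 kt.
Corrected V ≈ 56.4 kt → 56 kt.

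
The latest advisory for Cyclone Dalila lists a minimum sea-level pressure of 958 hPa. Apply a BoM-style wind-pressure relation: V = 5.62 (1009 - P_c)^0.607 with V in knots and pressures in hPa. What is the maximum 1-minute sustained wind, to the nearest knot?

61 kt

ΔP = 1009 − 958 = 51 hPa.
51^0.607 ≈ 10.877.
V ≈ 5.62 × 10.877 ≈ 61.1 kt.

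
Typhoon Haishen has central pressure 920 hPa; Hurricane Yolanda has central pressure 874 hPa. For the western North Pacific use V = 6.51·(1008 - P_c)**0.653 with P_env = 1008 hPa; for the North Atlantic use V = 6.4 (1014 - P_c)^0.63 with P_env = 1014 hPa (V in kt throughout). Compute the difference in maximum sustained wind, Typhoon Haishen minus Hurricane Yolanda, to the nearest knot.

-23 kt

Typhoon Haishen: ΔP = 88; V ≈ 6.51 × 88^0.653 ≈ 121.15 kt.
Hurricane Yolanda: ΔP = 140; V ≈ 6.4 × 140^0.63 ≈ 143.96 kt.
Difference ≈ 121.15 − 143.96 = -22.81 → -23 kt.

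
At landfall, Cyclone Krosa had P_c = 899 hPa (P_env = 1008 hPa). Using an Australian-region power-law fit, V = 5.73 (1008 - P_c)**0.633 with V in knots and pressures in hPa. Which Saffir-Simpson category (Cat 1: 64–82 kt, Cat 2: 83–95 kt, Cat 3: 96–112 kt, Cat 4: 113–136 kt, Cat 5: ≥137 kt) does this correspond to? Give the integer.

ΔP = 1008 − 899 = 109 hPa.
V ≈ 5.73 × 109^0.633 = 5.73 × 19.48 ≈ 112 kt.
112 kt falls in the Category 3 band.

3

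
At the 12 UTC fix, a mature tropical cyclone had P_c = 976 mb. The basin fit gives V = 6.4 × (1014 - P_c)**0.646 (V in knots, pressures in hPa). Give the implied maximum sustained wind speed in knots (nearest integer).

ΔP = 1014 − 976 = 38 mb.
38^0.646 ≈ 10.484.
V ≈ 6.4 × 10.484 ≈ 67.1 kt.

67 kt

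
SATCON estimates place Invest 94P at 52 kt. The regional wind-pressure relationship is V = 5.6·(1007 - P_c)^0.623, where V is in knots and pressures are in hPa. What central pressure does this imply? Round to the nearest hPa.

971 hPa

ΔP = (V / 5.6)^(1/0.623) = (52/5.6)^1.605.
52/5.6 = 9.286; 9.286^1.605 ≈ 35.77 hPa.
P_c = 1007 − 35.77 = 971.23 ≈ 971 hPa.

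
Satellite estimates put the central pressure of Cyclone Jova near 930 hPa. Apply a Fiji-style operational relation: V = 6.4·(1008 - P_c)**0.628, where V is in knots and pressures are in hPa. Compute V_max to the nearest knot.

ΔP = 1008 − 930 = 78 hPa.
78^0.628 ≈ 15.425.
V ≈ 6.4 × 15.425 ≈ 98.7 kt.

99 kt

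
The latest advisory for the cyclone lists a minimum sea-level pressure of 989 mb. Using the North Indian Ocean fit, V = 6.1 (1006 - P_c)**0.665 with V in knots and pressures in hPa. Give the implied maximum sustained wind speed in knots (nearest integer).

ΔP = 1006 − 989 = 17 mb.
17^0.665 ≈ 6.580.
V ≈ 6.1 × 6.580 ≈ 40.1 kt.

40 kt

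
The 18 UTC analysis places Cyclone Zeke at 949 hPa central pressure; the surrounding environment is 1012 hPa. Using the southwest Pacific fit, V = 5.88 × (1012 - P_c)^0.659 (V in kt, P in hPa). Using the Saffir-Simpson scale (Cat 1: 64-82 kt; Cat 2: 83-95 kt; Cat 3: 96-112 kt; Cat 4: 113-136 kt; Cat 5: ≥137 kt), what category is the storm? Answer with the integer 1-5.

2

ΔP = 1012 − 949 = 63 hPa.
V ≈ 5.88 × 63^0.659 = 5.88 × 15.34 ≈ 90 kt.
90 kt falls in the Category 2 band.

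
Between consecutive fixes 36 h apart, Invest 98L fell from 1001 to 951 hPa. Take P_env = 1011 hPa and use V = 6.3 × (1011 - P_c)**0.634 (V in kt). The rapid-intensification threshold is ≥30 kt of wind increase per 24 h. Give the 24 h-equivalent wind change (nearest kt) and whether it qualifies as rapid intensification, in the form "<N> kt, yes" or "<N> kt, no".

V₁: ΔP = 10, V ≈ 6.3 × 10^0.634 ≈ 27.12 kt.
V₂: ΔP = 60, V ≈ 6.3 × 60^0.634 ≈ 84.47 kt.
ΔV over 36 h = 57.35 kt → 24 h equivalent = 57.35 × 24/36 ≈ 38.23 kt.
38 kt ≥ 30 kt ⇒ rapid intensification.

38 kt, yes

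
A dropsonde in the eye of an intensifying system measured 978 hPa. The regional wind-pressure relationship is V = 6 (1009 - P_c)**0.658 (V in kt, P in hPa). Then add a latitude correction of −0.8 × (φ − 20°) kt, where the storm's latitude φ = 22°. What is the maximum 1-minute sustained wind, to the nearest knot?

ΔP = 1009 − 978 = 31 hPa.
31^0.658 ≈ 9.579.
V ≈ 6 × 9.579 ≈ 57.5 kt.
Latitude correction: −0.8 × (22 − 20) = -1.6 kt.
Corrected V ≈ 55.9 kt → 56 kt.

56 kt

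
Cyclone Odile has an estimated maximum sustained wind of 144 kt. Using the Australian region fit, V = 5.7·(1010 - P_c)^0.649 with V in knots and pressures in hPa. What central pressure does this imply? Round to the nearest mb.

ΔP = (V / 5.7)^(1/0.649) = (144/5.7)^1.541.
144/5.7 = 25.263; 25.263^1.541 ≈ 144.88 mb.
P_c = 1010 − 144.88 = 865.12 ≈ 865 mb.

865 mb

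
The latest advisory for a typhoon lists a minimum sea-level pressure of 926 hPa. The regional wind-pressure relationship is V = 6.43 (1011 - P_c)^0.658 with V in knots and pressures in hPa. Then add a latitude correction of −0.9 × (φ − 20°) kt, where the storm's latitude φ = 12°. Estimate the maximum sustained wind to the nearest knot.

127 kt

ΔP = 1011 − 926 = 85 hPa.
85^0.658 ≈ 18.602.
V ≈ 6.43 × 18.602 ≈ 119.6 kt.
Latitude correction: −0.9 × (12 − 20) = 7.2 kt.
Corrected V ≈ 126.8 kt → 127 kt.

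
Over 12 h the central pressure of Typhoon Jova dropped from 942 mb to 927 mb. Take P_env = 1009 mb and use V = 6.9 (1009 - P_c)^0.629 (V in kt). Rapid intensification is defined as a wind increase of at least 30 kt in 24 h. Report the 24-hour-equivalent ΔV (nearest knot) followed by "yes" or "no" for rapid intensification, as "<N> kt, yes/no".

26 kt, no

V₁: ΔP = 67, V ≈ 6.9 × 67^0.629 ≈ 97.15 kt.
V₂: ΔP = 82, V ≈ 6.9 × 82^0.629 ≈ 110.32 kt.
ΔV over 12 h = 13.17 kt → 24 h equivalent = 13.17 × 24/12 ≈ 26.34 kt.
26 kt < 30 kt ⇒ not rapid intensification.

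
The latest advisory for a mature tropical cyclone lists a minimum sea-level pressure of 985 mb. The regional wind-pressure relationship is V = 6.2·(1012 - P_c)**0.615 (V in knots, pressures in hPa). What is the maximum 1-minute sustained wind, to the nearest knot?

ΔP = 1012 − 985 = 27 mb.
27^0.615 ≈ 7.591.
V ≈ 6.2 × 7.591 ≈ 47.1 kt.

47 kt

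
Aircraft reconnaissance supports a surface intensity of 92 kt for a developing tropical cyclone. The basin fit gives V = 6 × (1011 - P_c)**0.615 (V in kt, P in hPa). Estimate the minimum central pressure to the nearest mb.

926 mb

ΔP = (V / 6)^(1/0.615) = (92/6)^1.626.
92/6 = 15.333; 15.333^1.626 ≈ 84.70 mb.
P_c = 1011 − 84.70 = 926.30 ≈ 926 mb.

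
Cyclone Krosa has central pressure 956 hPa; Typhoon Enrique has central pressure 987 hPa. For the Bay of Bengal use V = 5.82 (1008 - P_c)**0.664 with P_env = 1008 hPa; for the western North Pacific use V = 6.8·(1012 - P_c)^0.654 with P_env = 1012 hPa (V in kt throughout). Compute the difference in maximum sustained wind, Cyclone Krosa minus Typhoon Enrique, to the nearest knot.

Cyclone Krosa: ΔP = 52; V ≈ 5.82 × 52^0.664 ≈ 80.23 kt.
Typhoon Enrique: ΔP = 25; V ≈ 6.8 × 25^0.654 ≈ 55.82 kt.
Difference ≈ 80.23 − 55.82 = 24.41 → 24 kt.

24 kt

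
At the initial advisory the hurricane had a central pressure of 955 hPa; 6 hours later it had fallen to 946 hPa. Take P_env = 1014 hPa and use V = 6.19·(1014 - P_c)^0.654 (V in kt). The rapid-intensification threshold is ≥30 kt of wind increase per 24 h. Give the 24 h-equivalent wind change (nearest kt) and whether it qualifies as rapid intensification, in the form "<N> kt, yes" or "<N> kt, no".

35 kt, yes

V₁: ΔP = 59, V ≈ 6.19 × 59^0.654 ≈ 89.09 kt.
V₂: ΔP = 68, V ≈ 6.19 × 68^0.654 ≈ 97.76 kt.
ΔV over 6 h = 8.67 kt → 24 h equivalent = 8.67 × 24/6 ≈ 34.68 kt.
35 kt ≥ 30 kt ⇒ rapid intensification.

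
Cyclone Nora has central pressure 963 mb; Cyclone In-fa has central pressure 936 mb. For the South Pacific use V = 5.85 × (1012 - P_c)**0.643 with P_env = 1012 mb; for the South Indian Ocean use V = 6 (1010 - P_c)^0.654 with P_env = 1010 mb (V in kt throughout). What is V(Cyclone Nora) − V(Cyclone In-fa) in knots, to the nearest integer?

-29 kt

Cyclone Nora: ΔP = 49; V ≈ 5.85 × 49^0.643 ≈ 71.44 kt.
Cyclone In-fa: ΔP = 74; V ≈ 6 × 74^0.654 ≈ 100.14 kt.
Difference ≈ 71.44 − 100.14 = -28.70 → -29 kt.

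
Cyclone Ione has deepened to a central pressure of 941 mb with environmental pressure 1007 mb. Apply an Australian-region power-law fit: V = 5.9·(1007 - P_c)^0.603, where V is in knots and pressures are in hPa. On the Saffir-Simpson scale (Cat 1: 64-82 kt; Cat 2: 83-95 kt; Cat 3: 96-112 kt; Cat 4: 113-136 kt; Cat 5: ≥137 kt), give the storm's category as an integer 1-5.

1

ΔP = 1007 − 941 = 66 mb.
V ≈ 5.9 × 66^0.603 = 5.9 × 12.51 ≈ 74 kt.
74 kt falls in the Category 1 band.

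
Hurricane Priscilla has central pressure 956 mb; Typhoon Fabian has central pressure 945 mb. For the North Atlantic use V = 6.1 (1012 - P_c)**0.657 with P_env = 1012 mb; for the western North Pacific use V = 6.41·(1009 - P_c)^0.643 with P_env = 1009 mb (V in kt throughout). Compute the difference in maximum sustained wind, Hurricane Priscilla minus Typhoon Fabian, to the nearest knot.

-7 kt

Hurricane Priscilla: ΔP = 56; V ≈ 6.1 × 56^0.657 ≈ 85.88 kt.
Typhoon Fabian: ΔP = 64; V ≈ 6.41 × 64^0.643 ≈ 92.95 kt.
Difference ≈ 85.88 − 92.95 = -7.07 → -7 kt.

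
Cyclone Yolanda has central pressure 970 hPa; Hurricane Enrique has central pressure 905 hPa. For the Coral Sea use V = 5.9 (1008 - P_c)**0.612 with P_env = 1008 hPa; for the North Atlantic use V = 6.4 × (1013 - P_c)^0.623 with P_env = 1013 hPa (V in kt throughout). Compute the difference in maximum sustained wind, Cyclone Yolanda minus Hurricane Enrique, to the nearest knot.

Cyclone Yolanda: ΔP = 38; V ≈ 5.9 × 38^0.612 ≈ 54.66 kt.
Hurricane Enrique: ΔP = 108; V ≈ 6.4 × 108^0.623 ≈ 118.30 kt.
Difference ≈ 54.66 − 118.30 = -63.64 → -64 kt.

-64 kt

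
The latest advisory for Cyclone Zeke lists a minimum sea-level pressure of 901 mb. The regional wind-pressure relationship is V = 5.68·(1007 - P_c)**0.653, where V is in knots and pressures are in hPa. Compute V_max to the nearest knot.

119 kt

ΔP = 1007 − 901 = 106 mb.
106^0.653 ≈ 21.015.
V ≈ 5.68 × 21.015 ≈ 119.4 kt.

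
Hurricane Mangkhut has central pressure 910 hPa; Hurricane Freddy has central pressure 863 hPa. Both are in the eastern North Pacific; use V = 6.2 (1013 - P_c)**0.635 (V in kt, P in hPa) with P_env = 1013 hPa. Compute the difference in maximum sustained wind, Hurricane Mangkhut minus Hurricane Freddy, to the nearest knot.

Hurricane Mangkhut: ΔP = 103; V ≈ 6.2 × 103^0.635 ≈ 117.64 kt.
Hurricane Freddy: ΔP = 150; V ≈ 6.2 × 150^0.635 ≈ 149.35 kt.
Difference ≈ 117.64 − 149.35 = -31.71 → -32 kt.

-32 kt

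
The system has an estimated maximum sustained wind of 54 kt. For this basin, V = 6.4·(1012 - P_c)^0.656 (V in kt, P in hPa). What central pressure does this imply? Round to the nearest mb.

986 mb

ΔP = (V / 6.4)^(1/0.656) = (54/6.4)^1.524.
54/6.4 = 8.438; 8.438^1.524 ≈ 25.82 mb.
P_c = 1012 − 25.82 = 986.18 ≈ 986 mb.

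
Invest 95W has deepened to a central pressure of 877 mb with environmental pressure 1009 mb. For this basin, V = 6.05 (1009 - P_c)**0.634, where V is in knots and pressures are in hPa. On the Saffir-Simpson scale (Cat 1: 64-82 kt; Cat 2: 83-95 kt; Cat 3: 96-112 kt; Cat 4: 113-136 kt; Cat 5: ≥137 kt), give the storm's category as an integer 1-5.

4

ΔP = 1009 − 877 = 132 mb.
V ≈ 6.05 × 132^0.634 = 6.05 × 22.10 ≈ 134 kt.
134 kt falls in the Category 4 band.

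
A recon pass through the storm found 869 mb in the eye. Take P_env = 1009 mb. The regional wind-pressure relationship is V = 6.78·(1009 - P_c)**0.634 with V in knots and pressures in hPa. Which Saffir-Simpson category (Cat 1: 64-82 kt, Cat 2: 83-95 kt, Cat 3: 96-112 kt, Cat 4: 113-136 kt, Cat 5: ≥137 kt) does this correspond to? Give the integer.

ΔP = 1009 − 869 = 140 mb.
V ≈ 6.78 × 140^0.634 = 6.78 × 22.94 ≈ 156 kt.
156 kt falls in the Category 5 band.

5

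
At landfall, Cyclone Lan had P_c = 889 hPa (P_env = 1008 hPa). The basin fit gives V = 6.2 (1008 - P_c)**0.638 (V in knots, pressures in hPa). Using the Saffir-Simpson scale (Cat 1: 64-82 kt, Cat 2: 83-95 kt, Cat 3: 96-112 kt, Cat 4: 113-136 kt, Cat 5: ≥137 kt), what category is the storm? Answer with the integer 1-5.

ΔP = 1008 − 889 = 119 hPa.
V ≈ 6.2 × 119^0.638 = 6.2 × 21.10 ≈ 131 kt.
131 kt falls in the Category 4 band.

4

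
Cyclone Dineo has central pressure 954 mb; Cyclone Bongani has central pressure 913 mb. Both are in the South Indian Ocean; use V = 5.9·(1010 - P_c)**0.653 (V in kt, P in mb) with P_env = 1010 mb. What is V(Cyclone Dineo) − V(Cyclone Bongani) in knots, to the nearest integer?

Cyclone Dineo: ΔP = 56; V ≈ 5.9 × 56^0.653 ≈ 81.74 kt.
Cyclone Bongani: ΔP = 97; V ≈ 5.9 × 97^0.653 ≈ 117.01 kt.
Difference ≈ 81.74 − 117.01 = -35.27 → -35 kt.

-35 kt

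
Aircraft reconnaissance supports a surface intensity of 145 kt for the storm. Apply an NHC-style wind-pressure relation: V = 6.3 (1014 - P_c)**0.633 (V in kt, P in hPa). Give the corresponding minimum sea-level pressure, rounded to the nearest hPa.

ΔP = (V / 6.3)^(1/0.633) = (145/6.3)^1.580.
145/6.3 = 23.016; 23.016^1.580 ≈ 141.81 hPa.
P_c = 1014 − 141.81 = 872.19 ≈ 872 hPa.

872 hPa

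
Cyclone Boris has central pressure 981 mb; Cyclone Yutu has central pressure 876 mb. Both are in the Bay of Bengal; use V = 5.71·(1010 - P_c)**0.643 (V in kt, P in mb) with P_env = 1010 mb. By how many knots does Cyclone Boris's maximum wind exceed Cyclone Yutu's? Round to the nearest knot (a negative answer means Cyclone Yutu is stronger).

-83 kt

Cyclone Boris: ΔP = 29; V ≈ 5.71 × 29^0.643 ≈ 49.77 kt.
Cyclone Yutu: ΔP = 134; V ≈ 5.71 × 134^0.643 ≈ 133.16 kt.
Difference ≈ 49.77 − 133.16 = -83.39 → -83 kt.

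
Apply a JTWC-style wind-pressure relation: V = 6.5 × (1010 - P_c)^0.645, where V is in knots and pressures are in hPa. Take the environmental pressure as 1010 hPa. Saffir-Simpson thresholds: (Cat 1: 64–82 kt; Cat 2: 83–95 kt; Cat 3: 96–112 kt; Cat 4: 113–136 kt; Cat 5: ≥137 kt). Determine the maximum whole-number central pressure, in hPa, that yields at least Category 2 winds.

Category 2 begins at V = 83 kt.
Required ΔP = (83/6.5)^(1/0.645) = 12.769^1.550 ≈ 51.88 hPa.
P_c ≤ 1010 − 51.88 = 958.12, so the highest integer P_c is 958 hPa.

958 hPa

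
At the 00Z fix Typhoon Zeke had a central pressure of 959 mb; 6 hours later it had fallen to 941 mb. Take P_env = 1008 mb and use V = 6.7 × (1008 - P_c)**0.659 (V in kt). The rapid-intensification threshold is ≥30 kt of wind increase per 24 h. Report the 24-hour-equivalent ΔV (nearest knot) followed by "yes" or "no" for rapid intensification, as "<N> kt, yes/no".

80 kt, yes

V₁: ΔP = 49, V ≈ 6.7 × 49^0.659 ≈ 87.08 kt.
V₂: ΔP = 67, V ≈ 6.7 × 67^0.659 ≈ 107.02 kt.
ΔV over 6 h = 19.94 kt → 24 h equivalent = 19.94 × 24/6 ≈ 79.76 kt.
80 kt ≥ 30 kt ⇒ rapid intensification.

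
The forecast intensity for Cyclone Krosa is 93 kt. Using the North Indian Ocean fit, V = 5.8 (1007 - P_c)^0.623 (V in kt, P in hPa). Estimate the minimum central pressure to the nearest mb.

ΔP = (V / 5.8)^(1/0.623) = (93/5.8)^1.605.
93/5.8 = 16.034; 16.034^1.605 ≈ 85.96 mb.
P_c = 1007 − 85.96 = 921.04 ≈ 921 mb.

921 mb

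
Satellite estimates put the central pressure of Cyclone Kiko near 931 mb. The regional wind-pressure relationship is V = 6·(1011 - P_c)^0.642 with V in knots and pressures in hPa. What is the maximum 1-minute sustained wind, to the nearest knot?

ΔP = 1011 − 931 = 80 mb.
80^0.642 ≈ 16.664.
V ≈ 6 × 16.664 ≈ 100.0 kt.

100 kt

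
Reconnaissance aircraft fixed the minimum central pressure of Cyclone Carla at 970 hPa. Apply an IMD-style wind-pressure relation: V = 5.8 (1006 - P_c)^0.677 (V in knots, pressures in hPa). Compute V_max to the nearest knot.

ΔP = 1006 − 970 = 36 hPa.
36^0.677 ≈ 11.314.
V ≈ 5.8 × 11.314 ≈ 65.6 kt.

66 kt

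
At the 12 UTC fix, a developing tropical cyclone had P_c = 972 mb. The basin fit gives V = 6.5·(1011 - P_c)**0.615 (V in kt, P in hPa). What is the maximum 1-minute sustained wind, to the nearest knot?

62 kt

ΔP = 1011 − 972 = 39 mb.
39^0.615 ≈ 9.517.
V ≈ 6.5 × 9.517 ≈ 61.9 kt.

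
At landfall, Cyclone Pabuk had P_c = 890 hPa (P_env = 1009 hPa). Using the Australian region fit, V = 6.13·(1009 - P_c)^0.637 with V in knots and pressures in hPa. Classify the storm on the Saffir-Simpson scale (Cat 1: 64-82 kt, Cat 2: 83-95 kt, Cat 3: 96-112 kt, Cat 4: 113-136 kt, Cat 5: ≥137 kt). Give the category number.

4

ΔP = 1009 − 890 = 119 hPa.
V ≈ 6.13 × 119^0.637 = 6.13 × 21.00 ≈ 129 kt.
129 kt falls in the Category 4 band.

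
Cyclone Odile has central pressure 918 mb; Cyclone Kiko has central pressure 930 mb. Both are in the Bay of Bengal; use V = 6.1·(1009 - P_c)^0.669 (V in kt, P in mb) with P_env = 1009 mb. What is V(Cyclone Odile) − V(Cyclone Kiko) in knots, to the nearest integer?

11 kt

Cyclone Odile: ΔP = 91; V ≈ 6.1 × 91^0.669 ≈ 124.72 kt.
Cyclone Kiko: ΔP = 79; V ≈ 6.1 × 79^0.669 ≈ 113.46 kt.
Difference ≈ 124.72 − 113.46 = 11.26 → 11 kt.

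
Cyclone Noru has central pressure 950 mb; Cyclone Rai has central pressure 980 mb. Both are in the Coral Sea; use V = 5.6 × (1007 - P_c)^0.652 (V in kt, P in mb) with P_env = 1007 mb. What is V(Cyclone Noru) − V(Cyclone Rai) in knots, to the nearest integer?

30 kt

Cyclone Noru: ΔP = 57; V ≈ 5.6 × 57^0.652 ≈ 78.17 kt.
Cyclone Rai: ΔP = 27; V ≈ 5.6 × 27^0.652 ≈ 48.02 kt.
Difference ≈ 78.17 − 48.02 = 30.15 → 30 kt.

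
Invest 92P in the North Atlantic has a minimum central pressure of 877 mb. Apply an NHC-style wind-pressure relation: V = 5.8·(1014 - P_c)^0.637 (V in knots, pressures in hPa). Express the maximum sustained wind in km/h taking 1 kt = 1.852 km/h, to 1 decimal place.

ΔP = 1014 − 877 = 137 mb.
V ≈ 5.8 × 137^0.637 = 5.8 × 22.966 ≈ 133.205 kt.
133.205 × 1.852 ≈ 246.69 km/h → 246.7 km/h.

246.7 km/h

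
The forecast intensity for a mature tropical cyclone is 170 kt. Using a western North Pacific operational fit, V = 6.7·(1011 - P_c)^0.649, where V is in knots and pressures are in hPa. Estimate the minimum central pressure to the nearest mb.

ΔP = (V / 6.7)^(1/0.649) = (170/6.7)^1.541.
170/6.7 = 25.373; 25.373^1.541 ≈ 145.85 mb.
P_c = 1011 − 145.85 = 865.15 ≈ 865 mb.

865 mb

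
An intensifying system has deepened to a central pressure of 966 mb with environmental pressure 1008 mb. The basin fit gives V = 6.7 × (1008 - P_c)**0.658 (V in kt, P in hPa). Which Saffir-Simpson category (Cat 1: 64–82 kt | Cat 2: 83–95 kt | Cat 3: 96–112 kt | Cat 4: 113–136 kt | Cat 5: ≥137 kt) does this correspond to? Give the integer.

ΔP = 1008 − 966 = 42 mb.
V ≈ 6.7 × 42^0.658 = 6.7 × 11.70 ≈ 78 kt.
78 kt falls in the Category 1 band.

1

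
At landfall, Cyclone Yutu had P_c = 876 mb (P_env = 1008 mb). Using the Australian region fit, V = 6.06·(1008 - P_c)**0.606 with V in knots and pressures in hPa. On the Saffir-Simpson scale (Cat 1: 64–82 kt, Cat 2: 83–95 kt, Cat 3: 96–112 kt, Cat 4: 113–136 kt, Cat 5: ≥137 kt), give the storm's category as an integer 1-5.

4

ΔP = 1008 − 876 = 132 mb.
V ≈ 6.06 × 132^0.606 = 6.06 × 19.28 ≈ 117 kt.
117 kt falls in the Category 4 band.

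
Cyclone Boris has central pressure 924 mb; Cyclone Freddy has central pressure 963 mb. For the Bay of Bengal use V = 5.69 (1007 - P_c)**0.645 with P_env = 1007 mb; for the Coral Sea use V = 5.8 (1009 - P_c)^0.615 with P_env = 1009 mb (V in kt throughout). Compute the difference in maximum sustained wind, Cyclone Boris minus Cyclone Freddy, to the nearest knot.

Cyclone Boris: ΔP = 83; V ≈ 5.69 × 83^0.645 ≈ 98.38 kt.
Cyclone Freddy: ΔP = 46; V ≈ 5.8 × 46^0.615 ≈ 61.10 kt.
Difference ≈ 98.38 − 61.10 = 37.28 → 37 kt.

37 kt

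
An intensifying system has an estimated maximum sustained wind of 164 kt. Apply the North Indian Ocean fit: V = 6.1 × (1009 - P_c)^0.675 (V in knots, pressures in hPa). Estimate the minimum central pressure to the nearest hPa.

878 hPa

ΔP = (V / 6.1)^(1/0.675) = (164/6.1)^1.481.
164/6.1 = 26.885; 26.885^1.481 ≈ 131.16 hPa.
P_c = 1009 − 131.16 = 877.84 ≈ 878 hPa.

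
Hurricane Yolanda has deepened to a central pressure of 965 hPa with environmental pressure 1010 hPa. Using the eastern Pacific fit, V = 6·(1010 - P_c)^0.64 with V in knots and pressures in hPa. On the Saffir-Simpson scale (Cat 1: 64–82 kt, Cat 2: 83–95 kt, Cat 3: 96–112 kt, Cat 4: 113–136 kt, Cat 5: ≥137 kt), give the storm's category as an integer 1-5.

1

ΔP = 1010 − 965 = 45 hPa.
V ≈ 6 × 45^0.64 = 6 × 11.43 ≈ 69 kt.
69 kt falls in the Category 1 band.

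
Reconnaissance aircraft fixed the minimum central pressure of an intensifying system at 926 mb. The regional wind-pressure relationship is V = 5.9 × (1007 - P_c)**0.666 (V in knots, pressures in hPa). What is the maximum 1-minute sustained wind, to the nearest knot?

ΔP = 1007 − 926 = 81 mb.
81^0.666 ≈ 18.666.
V ≈ 5.9 × 18.666 ≈ 110.1 kt.

110 kt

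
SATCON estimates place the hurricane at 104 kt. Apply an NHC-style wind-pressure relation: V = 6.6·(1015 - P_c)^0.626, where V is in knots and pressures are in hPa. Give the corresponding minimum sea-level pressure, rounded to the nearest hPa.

933 hPa

ΔP = (V / 6.6)^(1/0.626) = (104/6.6)^1.597.
104/6.6 = 15.758; 15.758^1.597 ≈ 81.83 hPa.
P_c = 1015 − 81.83 = 933.17 ≈ 933 hPa.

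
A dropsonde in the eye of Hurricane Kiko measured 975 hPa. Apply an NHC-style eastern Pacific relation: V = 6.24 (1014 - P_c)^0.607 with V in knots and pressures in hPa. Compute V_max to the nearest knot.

58 kt

ΔP = 1014 − 975 = 39 hPa.
39^0.607 ≈ 9.242.
V ≈ 6.24 × 9.242 ≈ 57.7 kt.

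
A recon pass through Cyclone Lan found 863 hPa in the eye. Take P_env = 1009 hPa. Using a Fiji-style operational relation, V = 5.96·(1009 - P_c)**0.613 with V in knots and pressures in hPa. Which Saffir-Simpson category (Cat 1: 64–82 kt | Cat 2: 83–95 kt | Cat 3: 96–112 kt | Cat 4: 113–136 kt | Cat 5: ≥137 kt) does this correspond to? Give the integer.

4

ΔP = 1009 − 863 = 146 hPa.
V ≈ 5.96 × 146^0.613 = 5.96 × 21.22 ≈ 126 kt.
126 kt falls in the Category 4 band.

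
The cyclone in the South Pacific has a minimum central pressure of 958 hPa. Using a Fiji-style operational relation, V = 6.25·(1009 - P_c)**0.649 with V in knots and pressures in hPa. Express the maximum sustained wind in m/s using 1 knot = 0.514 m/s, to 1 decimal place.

ΔP = 1009 − 958 = 51 hPa.
V ≈ 6.25 × 51^0.649 = 6.25 × 12.830 ≈ 80.185 kt.
80.185 × 0.514 ≈ 41.22 m/s → 41.2 m/s.

41.2 m/s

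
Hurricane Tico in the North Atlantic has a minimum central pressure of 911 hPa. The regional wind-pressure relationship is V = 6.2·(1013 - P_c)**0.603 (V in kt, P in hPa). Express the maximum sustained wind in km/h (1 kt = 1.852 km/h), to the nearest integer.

ΔP = 1013 − 911 = 102 hPa.
V ≈ 6.2 × 102^0.603 = 6.2 × 16.262 ≈ 100.827 kt.
100.827 × 1.852 ≈ 186.73 km/h → 187 km/h.

187 km/h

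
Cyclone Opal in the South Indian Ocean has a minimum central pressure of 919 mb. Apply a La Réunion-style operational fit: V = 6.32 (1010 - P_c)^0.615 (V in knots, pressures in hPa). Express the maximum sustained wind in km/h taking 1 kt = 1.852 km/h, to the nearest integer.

ΔP = 1010 − 919 = 91 mb.
V ≈ 6.32 × 91^0.615 = 6.32 × 16.025 ≈ 101.281 kt.
101.281 × 1.852 ≈ 187.57 km/h → 188 km/h.

188 km/h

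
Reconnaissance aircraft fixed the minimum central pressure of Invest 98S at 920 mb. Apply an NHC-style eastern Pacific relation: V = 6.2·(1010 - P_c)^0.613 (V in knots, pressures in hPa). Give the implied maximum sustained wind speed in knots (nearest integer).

98 kt

ΔP = 1010 − 920 = 90 mb.
90^0.613 ≈ 15.774.
V ≈ 6.2 × 15.774 ≈ 97.8 kt.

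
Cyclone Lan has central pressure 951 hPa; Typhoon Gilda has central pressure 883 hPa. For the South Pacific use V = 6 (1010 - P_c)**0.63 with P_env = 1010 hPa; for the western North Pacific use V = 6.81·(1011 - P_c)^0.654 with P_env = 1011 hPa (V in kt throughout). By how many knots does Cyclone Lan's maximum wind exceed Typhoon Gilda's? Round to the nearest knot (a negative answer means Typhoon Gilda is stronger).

-84 kt

Cyclone Lan: ΔP = 59; V ≈ 6 × 59^0.63 ≈ 78.30 kt.
Typhoon Gilda: ΔP = 128; V ≈ 6.81 × 128^0.654 ≈ 162.65 kt.
Difference ≈ 78.30 − 162.65 = -84.35 → -84 kt.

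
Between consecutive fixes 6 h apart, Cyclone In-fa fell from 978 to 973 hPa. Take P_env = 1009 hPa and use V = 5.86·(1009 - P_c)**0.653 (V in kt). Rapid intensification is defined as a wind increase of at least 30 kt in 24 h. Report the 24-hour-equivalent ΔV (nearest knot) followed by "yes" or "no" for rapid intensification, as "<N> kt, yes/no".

23 kt, no

V₁: ΔP = 31, V ≈ 5.86 × 31^0.653 ≈ 55.18 kt.
V₂: ΔP = 36, V ≈ 5.86 × 36^0.653 ≈ 60.84 kt.
ΔV over 6 h = 5.66 kt → 24 h equivalent = 5.66 × 24/6 ≈ 22.64 kt.
23 kt < 30 kt ⇒ not rapid intensification.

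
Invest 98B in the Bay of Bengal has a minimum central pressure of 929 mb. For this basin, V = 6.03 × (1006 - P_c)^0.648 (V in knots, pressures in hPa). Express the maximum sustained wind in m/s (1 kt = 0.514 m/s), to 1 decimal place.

51.7 m/s

ΔP = 1006 − 929 = 77 mb.
V ≈ 6.03 × 77^0.648 = 6.03 × 16.690 ≈ 100.638 kt.
100.638 × 0.514 ≈ 51.73 m/s → 51.7 m/s.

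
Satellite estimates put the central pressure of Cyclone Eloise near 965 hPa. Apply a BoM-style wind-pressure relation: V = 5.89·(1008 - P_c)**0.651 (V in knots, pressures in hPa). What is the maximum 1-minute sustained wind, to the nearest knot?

ΔP = 1008 − 965 = 43 hPa.
43^0.651 ≈ 11.571.
V ≈ 5.89 × 11.571 ≈ 68.2 kt.

68 kt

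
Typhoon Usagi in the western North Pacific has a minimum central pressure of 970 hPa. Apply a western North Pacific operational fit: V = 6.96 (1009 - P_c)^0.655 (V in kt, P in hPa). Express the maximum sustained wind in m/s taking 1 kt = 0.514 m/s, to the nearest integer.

39 m/s

ΔP = 1009 − 970 = 39 hPa.
V ≈ 6.96 × 39^0.655 = 6.96 × 11.019 ≈ 76.693 kt.
76.693 × 0.514 ≈ 39.42 m/s → 39 m/s.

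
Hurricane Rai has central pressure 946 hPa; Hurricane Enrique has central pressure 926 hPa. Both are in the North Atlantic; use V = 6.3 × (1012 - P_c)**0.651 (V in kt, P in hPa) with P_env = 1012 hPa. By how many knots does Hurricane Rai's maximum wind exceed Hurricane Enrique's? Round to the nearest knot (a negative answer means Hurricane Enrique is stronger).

-18 kt

Hurricane Rai: ΔP = 66; V ≈ 6.3 × 66^0.651 ≈ 96.35 kt.
Hurricane Enrique: ΔP = 86; V ≈ 6.3 × 86^0.651 ≈ 114.47 kt.
Difference ≈ 96.35 − 114.47 = -18.12 → -18 kt.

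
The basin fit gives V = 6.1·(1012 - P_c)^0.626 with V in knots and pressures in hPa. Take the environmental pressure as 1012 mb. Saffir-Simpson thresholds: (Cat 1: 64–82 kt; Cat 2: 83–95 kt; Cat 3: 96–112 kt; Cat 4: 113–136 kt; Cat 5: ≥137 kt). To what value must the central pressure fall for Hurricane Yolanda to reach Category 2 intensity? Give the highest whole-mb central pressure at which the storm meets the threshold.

947 mb

Category 2 begins at V = 83 kt.
Required ΔP = (83/6.1)^(1/0.626) = 13.607^1.597 ≈ 64.73 mb.
P_c ≤ 1012 − 64.73 = 947.27, so the highest integer P_c is 947 mb.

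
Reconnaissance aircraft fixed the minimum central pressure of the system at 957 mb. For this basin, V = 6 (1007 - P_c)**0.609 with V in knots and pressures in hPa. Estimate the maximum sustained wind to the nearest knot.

ΔP = 1007 − 957 = 50 mb.
50^0.609 ≈ 10.831.
V ≈ 6 × 10.831 ≈ 65.0 kt.

65 kt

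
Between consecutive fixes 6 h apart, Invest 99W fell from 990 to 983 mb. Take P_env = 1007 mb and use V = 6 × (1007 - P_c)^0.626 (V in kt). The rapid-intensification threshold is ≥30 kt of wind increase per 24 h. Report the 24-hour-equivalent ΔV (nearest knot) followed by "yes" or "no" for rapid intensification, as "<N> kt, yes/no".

34 kt, yes

V₁: ΔP = 17, V ≈ 6 × 17^0.626 ≈ 35.35 kt.
V₂: ΔP = 24, V ≈ 6 × 24^0.626 ≈ 43.87 kt.
ΔV over 6 h = 8.52 kt → 24 h equivalent = 8.52 × 24/6 ≈ 34.08 kt.
34 kt ≥ 30 kt ⇒ rapid intensification.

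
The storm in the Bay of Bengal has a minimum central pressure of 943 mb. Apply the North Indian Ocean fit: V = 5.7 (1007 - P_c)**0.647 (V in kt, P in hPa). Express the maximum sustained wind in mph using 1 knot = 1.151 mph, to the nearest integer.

ΔP = 1007 − 943 = 64 mb.
V ≈ 5.7 × 64^0.647 = 5.7 × 14.743 ≈ 84.038 kt.
84.038 × 1.151 ≈ 96.73 mph → 97 mph.

97 mph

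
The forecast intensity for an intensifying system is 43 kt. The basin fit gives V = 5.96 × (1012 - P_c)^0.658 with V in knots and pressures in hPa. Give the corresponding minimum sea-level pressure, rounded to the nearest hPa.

ΔP = (V / 5.96)^(1/0.658) = (43/5.96)^1.520.
43/5.96 = 7.215; 7.215^1.520 ≈ 20.15 hPa.
P_c = 1012 − 20.15 = 991.85 ≈ 992 hPa.

992 hPa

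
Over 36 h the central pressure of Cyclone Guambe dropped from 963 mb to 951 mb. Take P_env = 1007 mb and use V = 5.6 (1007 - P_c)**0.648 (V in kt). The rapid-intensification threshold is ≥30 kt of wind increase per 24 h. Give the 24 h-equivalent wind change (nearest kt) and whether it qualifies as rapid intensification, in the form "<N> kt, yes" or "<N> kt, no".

7 kt, no

V₁: ΔP = 44, V ≈ 5.6 × 44^0.648 ≈ 65.03 kt.
V₂: ΔP = 56, V ≈ 5.6 × 56^0.648 ≈ 76.04 kt.
ΔV over 36 h = 11.01 kt → 24 h equivalent = 11.01 × 24/36 ≈ 7.34 kt.
7 kt < 30 kt ⇒ not rapid intensification.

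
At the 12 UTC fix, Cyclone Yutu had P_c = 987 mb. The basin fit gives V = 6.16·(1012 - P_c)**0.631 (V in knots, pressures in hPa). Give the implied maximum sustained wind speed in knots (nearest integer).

47 kt

ΔP = 1012 − 987 = 25 mb.
25^0.631 ≈ 7.623.
V ≈ 6.16 × 7.623 ≈ 47.0 kt.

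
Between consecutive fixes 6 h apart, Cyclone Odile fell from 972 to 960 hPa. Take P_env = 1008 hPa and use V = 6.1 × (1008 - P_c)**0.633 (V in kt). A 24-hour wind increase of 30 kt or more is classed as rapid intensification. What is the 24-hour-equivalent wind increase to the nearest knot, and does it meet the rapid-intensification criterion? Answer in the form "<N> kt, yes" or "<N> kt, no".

47 kt, yes

V₁: ΔP = 36, V ≈ 6.1 × 36^0.633 ≈ 58.95 kt.
V₂: ΔP = 48, V ≈ 6.1 × 48^0.633 ≈ 70.72 kt.
ΔV over 6 h = 11.77 kt → 24 h equivalent = 11.77 × 24/6 ≈ 47.08 kt.
47 kt ≥ 30 kt ⇒ rapid intensification.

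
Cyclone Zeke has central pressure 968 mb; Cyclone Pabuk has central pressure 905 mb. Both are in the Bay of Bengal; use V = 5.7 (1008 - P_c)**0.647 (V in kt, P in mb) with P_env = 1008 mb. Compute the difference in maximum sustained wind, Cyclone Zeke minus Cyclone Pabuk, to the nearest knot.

-52 kt

Cyclone Zeke: ΔP = 40; V ≈ 5.7 × 40^0.647 ≈ 62.00 kt.
Cyclone Pabuk: ΔP = 103; V ≈ 5.7 × 103^0.647 ≈ 114.34 kt.
Difference ≈ 62.00 − 114.34 = -52.34 → -52 kt.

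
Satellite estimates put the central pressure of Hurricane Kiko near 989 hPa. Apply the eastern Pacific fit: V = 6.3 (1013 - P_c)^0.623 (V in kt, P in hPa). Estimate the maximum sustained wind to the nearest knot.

46 kt

ΔP = 1013 − 989 = 24 hPa.
24^0.623 ≈ 7.242.
V ≈ 6.3 × 7.242 ≈ 45.6 kt.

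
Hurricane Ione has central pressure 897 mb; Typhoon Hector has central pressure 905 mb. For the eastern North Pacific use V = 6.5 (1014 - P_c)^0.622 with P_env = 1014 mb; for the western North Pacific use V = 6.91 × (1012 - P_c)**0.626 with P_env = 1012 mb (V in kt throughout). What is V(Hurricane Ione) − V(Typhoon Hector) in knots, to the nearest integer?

-3 kt

Hurricane Ione: ΔP = 117; V ≈ 6.5 × 117^0.622 ≈ 125.70 kt.
Typhoon Hector: ΔP = 107; V ≈ 6.91 × 107^0.626 ≈ 128.79 kt.
Difference ≈ 125.70 − 128.79 = -3.09 → -3 kt.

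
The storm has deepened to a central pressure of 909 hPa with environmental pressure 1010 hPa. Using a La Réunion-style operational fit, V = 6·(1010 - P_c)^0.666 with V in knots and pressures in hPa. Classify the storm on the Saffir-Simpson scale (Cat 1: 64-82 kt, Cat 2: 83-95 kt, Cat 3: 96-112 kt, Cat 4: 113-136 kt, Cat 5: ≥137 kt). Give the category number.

ΔP = 1010 − 909 = 101 hPa.
V ≈ 6 × 101^0.666 = 6 × 21.62 ≈ 130 kt.
130 kt falls in the Category 4 band.

4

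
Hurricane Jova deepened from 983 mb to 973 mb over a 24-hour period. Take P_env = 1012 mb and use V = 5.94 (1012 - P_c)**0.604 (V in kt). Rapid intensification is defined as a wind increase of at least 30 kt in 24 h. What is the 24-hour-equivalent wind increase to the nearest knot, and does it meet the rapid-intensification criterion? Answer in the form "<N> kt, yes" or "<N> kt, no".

9 kt, no

V₁: ΔP = 29, V ≈ 5.94 × 29^0.604 ≈ 45.40 kt.
V₂: ΔP = 39, V ≈ 5.94 × 39^0.604 ≈ 54.30 kt.
ΔV over 24 h = 8.90 kt → 24 h equivalent = 8.90 × 24/24 ≈ 8.90 kt.
9 kt < 30 kt ⇒ not rapid intensification.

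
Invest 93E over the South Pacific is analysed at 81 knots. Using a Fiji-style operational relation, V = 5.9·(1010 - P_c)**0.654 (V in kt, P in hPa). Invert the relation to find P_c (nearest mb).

ΔP = (V / 5.9)^(1/0.654) = (81/5.9)^1.529.
81/5.9 = 13.729; 13.729^1.529 ≈ 54.89 mb.
P_c = 1010 − 54.89 = 955.11 ≈ 955 mb.

955 mb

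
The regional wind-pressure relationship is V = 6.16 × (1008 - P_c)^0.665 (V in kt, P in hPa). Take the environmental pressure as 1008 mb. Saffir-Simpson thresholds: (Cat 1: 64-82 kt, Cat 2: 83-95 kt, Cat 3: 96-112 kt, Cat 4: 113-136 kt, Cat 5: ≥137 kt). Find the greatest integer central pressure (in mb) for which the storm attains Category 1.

Category 1 begins at V = 64 kt.
Required ΔP = (64/6.16)^(1/0.665) = 10.390^1.504 ≈ 33.78 mb.
P_c ≤ 1008 − 33.78 = 974.22, so the highest integer P_c is 974 mb.

974 mb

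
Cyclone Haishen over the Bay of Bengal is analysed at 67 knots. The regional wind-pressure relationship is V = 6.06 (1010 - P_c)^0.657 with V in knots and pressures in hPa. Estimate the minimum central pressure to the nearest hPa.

ΔP = (V / 6.06)^(1/0.657) = (67/6.06)^1.522.
67/6.06 = 11.056; 11.056^1.522 ≈ 38.76 hPa.
P_c = 1010 − 38.76 = 971.24 ≈ 971 hPa.

971 hPa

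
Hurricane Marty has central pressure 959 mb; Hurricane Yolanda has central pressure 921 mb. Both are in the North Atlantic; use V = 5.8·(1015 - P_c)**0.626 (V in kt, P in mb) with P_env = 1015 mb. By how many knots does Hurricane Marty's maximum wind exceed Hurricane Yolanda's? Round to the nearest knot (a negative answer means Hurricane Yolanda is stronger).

-28 kt

Hurricane Marty: ΔP = 56; V ≈ 5.8 × 56^0.626 ≈ 72.08 kt.
Hurricane Yolanda: ΔP = 94; V ≈ 5.8 × 94^0.626 ≈ 99.68 kt.
Difference ≈ 72.08 − 99.68 = -27.60 → -28 kt.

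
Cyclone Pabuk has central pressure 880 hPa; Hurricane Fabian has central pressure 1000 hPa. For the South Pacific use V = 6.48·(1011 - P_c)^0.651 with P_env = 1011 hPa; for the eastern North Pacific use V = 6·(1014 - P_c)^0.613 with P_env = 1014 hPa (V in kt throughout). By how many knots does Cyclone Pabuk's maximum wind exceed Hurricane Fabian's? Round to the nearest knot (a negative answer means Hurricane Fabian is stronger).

Cyclone Pabuk: ΔP = 131; V ≈ 6.48 × 131^0.651 ≈ 154.85 kt.
Hurricane Fabian: ΔP = 14; V ≈ 6 × 14^0.613 ≈ 30.25 kt.
Difference ≈ 154.85 − 30.25 = 124.60 → 125 kt.

125 kt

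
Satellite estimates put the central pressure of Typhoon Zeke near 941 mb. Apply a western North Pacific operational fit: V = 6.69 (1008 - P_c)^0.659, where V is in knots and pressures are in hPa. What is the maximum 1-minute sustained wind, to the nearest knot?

107 kt

ΔP = 1008 − 941 = 67 mb.
67^0.659 ≈ 15.973.
V ≈ 6.69 × 15.973 ≈ 106.9 kt.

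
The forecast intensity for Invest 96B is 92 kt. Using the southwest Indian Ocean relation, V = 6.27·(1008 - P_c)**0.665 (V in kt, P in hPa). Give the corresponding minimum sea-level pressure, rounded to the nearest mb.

ΔP = (V / 6.27)^(1/0.665) = (92/6.27)^1.504.
92/6.27 = 14.673; 14.673^1.504 ≈ 56.78 mb.
P_c = 1008 − 56.78 = 951.22 ≈ 951 mb.

951 mb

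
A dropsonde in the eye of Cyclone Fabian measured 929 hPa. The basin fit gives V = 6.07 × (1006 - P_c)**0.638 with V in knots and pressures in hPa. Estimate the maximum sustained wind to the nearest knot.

97 kt

ΔP = 1006 − 929 = 77 hPa.
77^0.638 ≈ 15.980.
V ≈ 6.07 × 15.980 ≈ 97.0 kt.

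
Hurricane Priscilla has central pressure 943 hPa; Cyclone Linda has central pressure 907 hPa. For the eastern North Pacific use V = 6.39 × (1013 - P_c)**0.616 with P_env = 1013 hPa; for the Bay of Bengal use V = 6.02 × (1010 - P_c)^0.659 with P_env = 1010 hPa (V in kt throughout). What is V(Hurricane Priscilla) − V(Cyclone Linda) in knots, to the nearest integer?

Hurricane Priscilla: ΔP = 70; V ≈ 6.39 × 70^0.616 ≈ 87.51 kt.
Cyclone Linda: ΔP = 103; V ≈ 6.02 × 103^0.659 ≈ 127.66 kt.
Difference ≈ 87.51 − 127.66 = -40.15 → -40 kt.

-40 kt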